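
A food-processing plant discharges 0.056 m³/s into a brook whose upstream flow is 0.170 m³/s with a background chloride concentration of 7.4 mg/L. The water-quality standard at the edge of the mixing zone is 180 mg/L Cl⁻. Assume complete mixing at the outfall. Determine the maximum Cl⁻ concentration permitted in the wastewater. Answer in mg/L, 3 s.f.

Mass balance: 180·0.226 = 0.056·Cₑ + 0.17·7.4.
Cₑ = (40.68 − 1.258) / 0.056 = 704 mg/L.

704 mg/L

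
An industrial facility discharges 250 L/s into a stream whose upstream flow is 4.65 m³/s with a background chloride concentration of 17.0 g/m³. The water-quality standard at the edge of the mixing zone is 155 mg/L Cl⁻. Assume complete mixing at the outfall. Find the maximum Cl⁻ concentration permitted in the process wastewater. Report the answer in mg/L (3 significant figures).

2720 mg/L

250 L/s = 0.25 m³/s.
Mass balance: 155·4.9 = 0.25·Cₑ + 4.65·17.
Cₑ = (759.5 − 79.05) / 0.25 = 2722 mg/L.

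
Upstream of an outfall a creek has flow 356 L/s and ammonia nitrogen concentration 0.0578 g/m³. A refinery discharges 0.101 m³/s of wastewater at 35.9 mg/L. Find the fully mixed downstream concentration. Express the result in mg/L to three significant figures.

7.98 mg/L

356 L/s = 0.356 m³/s.
By mass balance at complete mixing, C = (0.101·35.9 + 0.356·0.0578) / (0.101 + 0.356) = 3.646/0.457 = 7.979 mg/L.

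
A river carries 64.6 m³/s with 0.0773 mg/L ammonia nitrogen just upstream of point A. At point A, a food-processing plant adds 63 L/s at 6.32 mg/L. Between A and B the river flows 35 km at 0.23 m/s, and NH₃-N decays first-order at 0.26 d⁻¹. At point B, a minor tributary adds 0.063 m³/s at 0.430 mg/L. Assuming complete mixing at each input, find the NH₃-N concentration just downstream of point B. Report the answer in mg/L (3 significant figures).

63 L/s = 0.063 m³/s.
After input A: C = (64.6·0.0773 + 0.063·6.32) / 64.66 = 0.08338 mg/L.
Over the 35 km reach to input B (t = 1.522e+05 s = 1.761 d), decay gives C = 0.08338·exp(−0.26·1.761) = 0.05275 mg/L.
After input B: C = (64.66·0.05275 + 0.063·0.43) / 64.73 = 0.05311 mg/L.

0.0531 mg/L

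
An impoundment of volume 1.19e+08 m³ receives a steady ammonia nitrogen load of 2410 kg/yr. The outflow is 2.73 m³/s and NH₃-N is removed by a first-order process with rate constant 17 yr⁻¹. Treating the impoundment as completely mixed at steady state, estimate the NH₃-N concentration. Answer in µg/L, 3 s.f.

Outflow Q = 2.73 m³/s × 3.156e+07 s/yr = 8.615e+07 m³/yr.
Steady-state CSTR mass balance: W = Q·C + k·V·C, so C = W/(Q + kV).
Q + kV = 8.615e+07 + 17·1.19e+08 = 2.109e+09 m³/yr.
C = 2410/2.109e+09 = 1.143e-06 kg/m³ = 0.001143 mg/L = 1.143 µg/L.

1.14 µg/L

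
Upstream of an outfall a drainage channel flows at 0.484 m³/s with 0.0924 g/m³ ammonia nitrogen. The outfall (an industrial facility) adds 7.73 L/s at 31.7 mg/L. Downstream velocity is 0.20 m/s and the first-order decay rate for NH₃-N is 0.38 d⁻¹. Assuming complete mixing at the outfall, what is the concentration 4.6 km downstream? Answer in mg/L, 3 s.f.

7.73 L/s = 0.00773 m³/s.
After complete mixing, C₀ = (0.00773·31.7 + 0.484·0.0924) / 0.4917 = 0.5893 mg/L.
Travel time t = 4600 m / 0.20 m/s = 2.3e+04 s = 0.2662 d.
C = 0.5893·exp(−0.38·0.2662) = 0.5893·0.9038 = 0.5326 mg/L.

0.533 mg/L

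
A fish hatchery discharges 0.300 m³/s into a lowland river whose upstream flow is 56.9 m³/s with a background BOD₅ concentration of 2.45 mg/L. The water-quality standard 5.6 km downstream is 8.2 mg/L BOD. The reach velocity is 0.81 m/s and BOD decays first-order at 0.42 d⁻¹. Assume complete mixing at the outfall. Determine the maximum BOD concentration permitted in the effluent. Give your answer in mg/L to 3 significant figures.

Travel time to the compliance point: t = 5600/0.81 = 6914 s = 0.08002 d; decay factor exp(−0.42·0.08002) = 0.967.
So the concentration just after mixing may be at most 8.2/0.967 = 8.48 mg/L.
Mass balance: 8.48·57.2 = 0.3·Cₑ + 56.9·2.45.
Cₑ = (485.1 − 139.4) / 0.3 = 1152 mg/L.

1150 mg/L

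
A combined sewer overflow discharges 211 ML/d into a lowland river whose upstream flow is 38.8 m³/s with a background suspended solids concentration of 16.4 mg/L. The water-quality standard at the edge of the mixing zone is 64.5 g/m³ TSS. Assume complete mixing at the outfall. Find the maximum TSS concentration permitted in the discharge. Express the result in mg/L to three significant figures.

829 mg/L

211 ML/d = 2.442 m³/s.
Mass balance: 64.5·41.24 = 2.442·Cₑ + 38.8·16.4.
Cₑ = (2660 − 636.3) / 2.442 = 828.7 mg/L.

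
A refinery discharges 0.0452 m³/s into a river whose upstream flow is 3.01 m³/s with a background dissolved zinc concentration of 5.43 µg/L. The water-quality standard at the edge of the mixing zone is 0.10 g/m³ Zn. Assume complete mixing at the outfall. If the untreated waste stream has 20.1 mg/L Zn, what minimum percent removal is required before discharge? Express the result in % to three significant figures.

68.2 %

5.43 µg/L = 0.00543 mg/L.
Mass balance: 0.1·3.055 = 0.0452·Cₑ + 3.01·0.00543.
Cₑ = (0.3055 − 0.01634) / 0.0452 = 6.398 mg/L.
Required removal = 1 − 6.398/20.1 = 68.17 %.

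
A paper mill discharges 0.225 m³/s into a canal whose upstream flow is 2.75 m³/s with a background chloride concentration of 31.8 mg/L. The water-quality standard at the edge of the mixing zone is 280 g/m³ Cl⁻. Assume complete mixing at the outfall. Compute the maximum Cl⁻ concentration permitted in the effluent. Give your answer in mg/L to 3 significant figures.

3310 mg/L

Mass balance: 280·2.975 = 0.225·Cₑ + 2.75·31.8.
Cₑ = (833 − 87.45) / 0.225 = 3314 mg/L.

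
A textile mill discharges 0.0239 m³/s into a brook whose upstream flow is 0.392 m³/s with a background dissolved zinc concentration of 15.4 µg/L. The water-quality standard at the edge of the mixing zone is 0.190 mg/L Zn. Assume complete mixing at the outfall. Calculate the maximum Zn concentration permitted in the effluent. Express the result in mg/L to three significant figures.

15.4 µg/L = 0.0154 mg/L.
Mass balance: 0.19·0.4159 = 0.0239·Cₑ + 0.392·0.0154.
Cₑ = (0.07902 − 0.006037) / 0.0239 = 3.054 mg/L.

3.05 mg/L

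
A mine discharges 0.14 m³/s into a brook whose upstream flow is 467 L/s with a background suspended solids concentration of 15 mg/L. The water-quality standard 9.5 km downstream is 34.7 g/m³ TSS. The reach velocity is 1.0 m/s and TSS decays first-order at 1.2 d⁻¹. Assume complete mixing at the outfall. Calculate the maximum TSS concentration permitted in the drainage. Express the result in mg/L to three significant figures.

122 mg/L

467 L/s = 0.467 m³/s.
Travel time to the compliance point: t = 9500/1.0 = 9500 s = 0.11 d; decay factor exp(−1.2·0.11) = 0.8764.
So the concentration just after mixing may be at most 34.7/0.8764 = 39.59 mg/L.
Mass balance: 39.59·0.607 = 0.14·Cₑ + 0.467·15.
Cₑ = (24.03 − 7.005) / 0.14 = 121.6 mg/L.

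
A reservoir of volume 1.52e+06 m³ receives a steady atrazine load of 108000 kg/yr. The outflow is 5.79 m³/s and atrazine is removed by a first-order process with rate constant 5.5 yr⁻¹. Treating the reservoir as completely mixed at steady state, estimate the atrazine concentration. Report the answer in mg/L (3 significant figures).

Outflow Q = 5.79 m³/s × 3.156e+07 s/yr = 1.827e+08 m³/yr.
Steady-state CSTR mass balance: W = Q·C + k·V·C, so C = W/(Q + kV).
Q + kV = 1.827e+08 + 5.5·1.52e+06 = 1.911e+08 m³/yr.
C = 108000/1.911e+08 = 0.0005652 kg/m³ = 0.5652 mg/L.

0.565 mg/L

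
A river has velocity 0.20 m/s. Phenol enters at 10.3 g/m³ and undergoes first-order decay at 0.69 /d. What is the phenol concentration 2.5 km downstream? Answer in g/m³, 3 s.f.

Travel time t = 2.5 km / 0.20 m/s = 2500/0.20 = 1.25e+04 s = 0.1447 d.
First-order decay: C = 10.3·exp(−0.69·0.1447) = 10.3·0.905 = 9.321 g/m³.

9.32 g/m³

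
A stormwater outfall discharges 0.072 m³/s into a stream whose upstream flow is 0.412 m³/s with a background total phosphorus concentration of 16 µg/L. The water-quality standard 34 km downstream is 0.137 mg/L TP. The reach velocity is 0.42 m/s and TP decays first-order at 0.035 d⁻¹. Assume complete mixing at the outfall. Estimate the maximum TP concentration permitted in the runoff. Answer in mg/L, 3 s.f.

0.860 mg/L

16 µg/L = 0.016 mg/L.
Travel time to the compliance point: t = 3.4e+04/0.42 = 8.095e+04 s = 0.9369 d; decay factor exp(−0.035·0.9369) = 0.9677.
So the concentration just after mixing may be at most 0.137/0.9677 = 0.1416 mg/L.
Mass balance: 0.1416·0.484 = 0.072·Cₑ + 0.412·0.016.
Cₑ = (0.06852 − 0.006592) / 0.072 = 0.8601 mg/L.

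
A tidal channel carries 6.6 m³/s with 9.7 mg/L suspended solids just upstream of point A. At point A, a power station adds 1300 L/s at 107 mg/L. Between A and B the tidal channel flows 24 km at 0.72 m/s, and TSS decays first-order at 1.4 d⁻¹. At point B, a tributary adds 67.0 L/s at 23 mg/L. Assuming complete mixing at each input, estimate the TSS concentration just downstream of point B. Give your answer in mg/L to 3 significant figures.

1300 L/s = 1.3 m³/s.
After input A: C = (6.6·9.7 + 1.3·107) / 7.9 = 25.71 mg/L.
Over the 24 km reach to input B (t = 3.333e+04 s = 0.3858 d), decay gives C = 25.71·exp(−1.4·0.3858) = 14.98 mg/L.
67.0 L/s = 0.067 m³/s.
After input B: C = (7.9·14.98 + 0.067·23) / 7.967 = 15.05 mg/L.

15.0 mg/L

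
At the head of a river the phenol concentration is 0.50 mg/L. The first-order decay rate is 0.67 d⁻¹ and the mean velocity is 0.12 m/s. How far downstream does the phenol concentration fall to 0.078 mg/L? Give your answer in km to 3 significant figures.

From C = C₀·e^(−kt), t = ln(C₀/C)/k = ln(0.50/0.078)/0.67 = 1.858/0.67 = 2.773 d.
Distance = v·t = 0.12 m/s × 2.396e+05 s = 2.875e+04 m = 28.75 km.

28.8 km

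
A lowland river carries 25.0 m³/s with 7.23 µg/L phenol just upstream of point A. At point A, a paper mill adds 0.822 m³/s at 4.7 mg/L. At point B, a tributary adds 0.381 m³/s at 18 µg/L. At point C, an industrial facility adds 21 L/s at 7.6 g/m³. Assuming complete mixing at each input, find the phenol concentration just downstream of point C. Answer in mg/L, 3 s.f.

7.23 µg/L = 0.00723 mg/L.
After input A: C = (25·0.00723 + 0.822·4.7) / 25.82 = 0.1566 mg/L.
18 µg/L = 0.018 mg/L.
After input B: C = (25.82·0.1566 + 0.381·0.018) / 26.2 = 0.1546 mg/L.
21 L/s = 0.021 m³/s.
After input C: C = (26.2·0.1546 + 0.021·7.6) / 26.22 = 0.1606 mg/L.

0.161 mg/L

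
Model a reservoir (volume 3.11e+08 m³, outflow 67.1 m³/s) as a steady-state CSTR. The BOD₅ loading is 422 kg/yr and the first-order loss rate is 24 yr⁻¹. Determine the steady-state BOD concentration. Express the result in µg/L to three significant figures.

Outflow Q = 67.1 m³/s × 3.156e+07 s/yr = 2.118e+09 m³/yr.
Steady-state CSTR mass balance: W = Q·C + k·V·C, so C = W/(Q + kV).
Q + kV = 2.118e+09 + 24·3.11e+08 = 9.582e+09 m³/yr.
C = 422/9.582e+09 = 4.404e-08 kg/m³ = 4.404e-05 mg/L = 0.04404 µg/L.

0.0440 µg/L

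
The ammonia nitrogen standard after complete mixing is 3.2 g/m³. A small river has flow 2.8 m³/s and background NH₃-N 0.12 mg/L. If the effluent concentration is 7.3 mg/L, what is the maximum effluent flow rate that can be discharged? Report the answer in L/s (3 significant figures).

2100 L/s

Mass balance at complete mixing: C_std·(Q_w + Q_r) = Q_w·C_e + Q_r·C_b.
Rearranging, Q_w = Q_r·(C_std − C_b)/(C_e − C_std) = 2.8·(3.2 − 0.12) / (7.3 − 3.2) = 2.103 m³/s.
= 2103 L/s.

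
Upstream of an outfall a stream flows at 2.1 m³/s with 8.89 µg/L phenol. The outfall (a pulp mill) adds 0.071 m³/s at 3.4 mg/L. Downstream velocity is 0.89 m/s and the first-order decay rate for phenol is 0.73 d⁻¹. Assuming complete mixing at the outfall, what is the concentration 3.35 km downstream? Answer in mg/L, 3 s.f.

0.116 mg/L

8.89 µg/L = 0.00889 mg/L.
After complete mixing, C₀ = (0.071·3.4 + 2.1·0.00889) / 2.171 = 0.1198 mg/L.
Travel time t = 3350 m / 0.89 m/s = 3764 s = 0.04357 d.
C = 0.1198·exp(−0.73·0.04357) = 0.1198·0.9687 = 0.116 mg/L.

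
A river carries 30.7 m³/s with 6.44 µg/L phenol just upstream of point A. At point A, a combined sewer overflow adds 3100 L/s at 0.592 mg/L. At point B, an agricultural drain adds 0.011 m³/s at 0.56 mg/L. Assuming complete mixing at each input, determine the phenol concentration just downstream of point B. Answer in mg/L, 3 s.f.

6.44 µg/L = 0.00644 mg/L.
3100 L/s = 3.1 m³/s.
After input A: C = (30.7·0.00644 + 3.1·0.592) / 33.8 = 0.06015 mg/L.
After input B: C = (33.8·0.06015 + 0.011·0.56) / 33.81 = 0.06031 mg/L.

0.0603 mg/L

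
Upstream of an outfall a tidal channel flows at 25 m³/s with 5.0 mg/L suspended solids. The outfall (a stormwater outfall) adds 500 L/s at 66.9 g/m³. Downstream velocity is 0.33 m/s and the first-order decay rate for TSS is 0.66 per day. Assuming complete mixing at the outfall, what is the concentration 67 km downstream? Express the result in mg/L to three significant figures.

1.32 mg/L

500 L/s = 0.5 m³/s.
After complete mixing, C₀ = (0.5·66.9 + 25·5) / 25.5 = 6.214 mg/L.
Travel time t = 6.7e+04 m / 0.33 m/s = 2.03e+05 s = 2.35 d.
C = 6.214·exp(−0.66·2.35) = 6.214·0.2121 = 1.318 mg/L.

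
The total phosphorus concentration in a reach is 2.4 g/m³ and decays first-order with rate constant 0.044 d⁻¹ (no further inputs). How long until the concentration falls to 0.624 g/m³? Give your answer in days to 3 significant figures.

30.6 d

t = ln(C₀/C)/k = ln(2.4/0.624)/0.044 = 1.347/0.044 = 30.62 d.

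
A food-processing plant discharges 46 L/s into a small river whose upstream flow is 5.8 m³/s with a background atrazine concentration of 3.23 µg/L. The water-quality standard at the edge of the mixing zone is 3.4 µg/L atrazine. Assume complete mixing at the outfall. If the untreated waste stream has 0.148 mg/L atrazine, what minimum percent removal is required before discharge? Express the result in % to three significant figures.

83.2 %

46 L/s = 0.046 m³/s.
3.23 µg/L = 0.00323 mg/L.
3.4 µg/L = 0.0034 mg/L.
Mass balance: 0.0034·5.846 = 0.046·Cₑ + 5.8·0.00323.
Cₑ = (0.01988 − 0.01873) / 0.046 = 0.02483 mg/L.
Required removal = 1 − 0.02483/0.148 = 83.22 %.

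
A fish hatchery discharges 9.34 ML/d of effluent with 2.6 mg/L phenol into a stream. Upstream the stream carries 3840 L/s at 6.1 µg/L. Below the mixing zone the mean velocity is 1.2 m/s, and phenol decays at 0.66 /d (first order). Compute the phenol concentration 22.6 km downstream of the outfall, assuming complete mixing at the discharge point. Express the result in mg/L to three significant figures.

0.0668 mg/L

9.34 ML/d = 0.1081 m³/s.
3840 L/s = 3.84 m³/s.
6.1 µg/L = 0.0061 mg/L.
After complete mixing, C₀ = (0.1081·2.6 + 3.84·0.0061) / 3.948 = 0.07712 mg/L.
Travel time t = 2.26e+04 m / 1.2 m/s = 1.883e+04 s = 0.218 d.
C = 0.07712·exp(−0.66·0.218) = 0.07712·0.866 = 0.06679 mg/L.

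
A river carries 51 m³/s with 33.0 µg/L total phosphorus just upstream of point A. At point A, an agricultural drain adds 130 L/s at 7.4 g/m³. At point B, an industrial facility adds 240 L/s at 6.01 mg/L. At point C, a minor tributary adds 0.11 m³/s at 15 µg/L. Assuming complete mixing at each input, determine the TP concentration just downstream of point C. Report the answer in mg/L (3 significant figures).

33.0 µg/L = 0.033 mg/L.
130 L/s = 0.13 m³/s.
After input A: C = (51·0.033 + 0.13·7.4) / 51.13 = 0.05173 mg/L.
240 L/s = 0.24 m³/s.
After input B: C = (51.13·0.05173 + 0.24·6.01) / 51.37 = 0.07957 mg/L.
15 µg/L = 0.015 mg/L.
After input C: C = (51.37·0.07957 + 0.11·0.015) / 51.48 = 0.07943 mg/L.

0.0794 mg/L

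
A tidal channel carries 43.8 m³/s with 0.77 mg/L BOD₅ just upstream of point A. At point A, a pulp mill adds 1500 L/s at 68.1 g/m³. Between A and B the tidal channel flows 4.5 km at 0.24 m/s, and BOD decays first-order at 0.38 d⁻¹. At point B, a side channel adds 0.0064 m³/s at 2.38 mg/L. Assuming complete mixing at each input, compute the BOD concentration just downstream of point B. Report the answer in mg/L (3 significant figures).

1500 L/s = 1.5 m³/s.
After input A: C = (43.8·0.77 + 1.5·68.1) / 45.3 = 2.999 mg/L.
Over the 4.5 km reach to input B (t = 1.875e+04 s = 0.217 d), decay gives C = 2.999·exp(−0.38·0.217) = 2.762 mg/L.
After input B: C = (45.3·2.762 + 0.0064·2.38) / 45.31 = 2.762 mg/L.

2.76 mg/L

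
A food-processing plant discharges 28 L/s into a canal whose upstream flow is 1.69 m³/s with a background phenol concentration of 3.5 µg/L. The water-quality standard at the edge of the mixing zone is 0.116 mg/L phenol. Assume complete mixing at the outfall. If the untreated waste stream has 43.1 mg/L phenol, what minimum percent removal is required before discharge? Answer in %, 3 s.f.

84.0 %

28 L/s = 0.028 m³/s.
3.5 µg/L = 0.0035 mg/L.
Mass balance: 0.116·1.718 = 0.028·Cₑ + 1.69·0.0035.
Cₑ = (0.1993 − 0.005915) / 0.028 = 6.906 mg/L.
Required removal = 1 − 6.906/43.1 = 83.98 %.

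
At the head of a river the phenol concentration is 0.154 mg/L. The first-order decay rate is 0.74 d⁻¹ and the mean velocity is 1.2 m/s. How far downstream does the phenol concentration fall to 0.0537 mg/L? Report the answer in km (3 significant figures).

From C = C₀·e^(−kt), t = ln(C₀/C)/k = ln(0.154/0.0537)/0.74 = 1.054/0.74 = 1.424 d.
Distance = v·t = 1.2 m/s × 1.23e+05 s = 1.476e+05 m = 147.6 km.

148 km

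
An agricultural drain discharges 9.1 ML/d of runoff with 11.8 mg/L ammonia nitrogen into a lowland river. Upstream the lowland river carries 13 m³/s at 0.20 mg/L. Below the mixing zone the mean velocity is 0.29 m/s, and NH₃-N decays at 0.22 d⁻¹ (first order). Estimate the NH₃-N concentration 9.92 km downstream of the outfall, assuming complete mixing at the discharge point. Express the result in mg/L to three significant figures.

9.1 ML/d = 0.1053 m³/s.
After complete mixing, C₀ = (0.1053·11.8 + 13·0.2) / 13.11 = 0.2932 mg/L.
Travel time t = 9920 m / 0.29 m/s = 3.421e+04 s = 0.3959 d.
C = 0.2932·exp(−0.22·0.3959) = 0.2932·0.9166 = 0.2688 mg/L.

0.269 mg/L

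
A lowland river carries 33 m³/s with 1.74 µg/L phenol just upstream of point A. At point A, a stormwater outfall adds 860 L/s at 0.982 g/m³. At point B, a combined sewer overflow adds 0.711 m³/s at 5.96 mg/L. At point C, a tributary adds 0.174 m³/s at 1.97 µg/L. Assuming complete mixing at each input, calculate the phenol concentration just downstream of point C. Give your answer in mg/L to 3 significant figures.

1.74 µg/L = 0.00174 mg/L.
860 L/s = 0.86 m³/s.
After input A: C = (33·0.00174 + 0.86·0.982) / 33.86 = 0.02664 mg/L.
After input B: C = (33.86·0.02664 + 0.711·5.96) / 34.57 = 0.1487 mg/L.
1.97 µg/L = 0.00197 mg/L.
After input C: C = (34.57·0.1487 + 0.174·0.00197) / 34.74 = 0.1479 mg/L.

0.148 mg/L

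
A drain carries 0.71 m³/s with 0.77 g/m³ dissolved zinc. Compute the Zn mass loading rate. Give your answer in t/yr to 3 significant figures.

17.3 t/yr

Mass flux = Q·C = 0.71 m³/s × 0.77 g/m³ = 0.5467 g/s.
= 0.5467 g/s × 31.56 = 17.25 t/yr.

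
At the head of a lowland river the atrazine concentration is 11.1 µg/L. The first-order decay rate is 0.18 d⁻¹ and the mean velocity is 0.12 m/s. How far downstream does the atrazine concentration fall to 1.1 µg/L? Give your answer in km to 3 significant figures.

133 km

From C = C₀·e^(−kt), t = ln(C₀/C)/k = ln(11.1/1.1)/0.18 = 2.312/0.18 = 12.84 d.
Distance = v·t = 0.12 m/s × 1.11e+06 s = 1.332e+05 m = 133.2 km.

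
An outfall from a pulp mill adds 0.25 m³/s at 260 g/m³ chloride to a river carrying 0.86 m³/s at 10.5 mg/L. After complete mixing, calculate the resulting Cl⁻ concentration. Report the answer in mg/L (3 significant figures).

66.7 mg/L

Flow-weighted mixing gives C = (0.25·260 + 0.86·10.5) / (0.25 + 0.86) = 74.03/1.11 = 66.69 mg/L.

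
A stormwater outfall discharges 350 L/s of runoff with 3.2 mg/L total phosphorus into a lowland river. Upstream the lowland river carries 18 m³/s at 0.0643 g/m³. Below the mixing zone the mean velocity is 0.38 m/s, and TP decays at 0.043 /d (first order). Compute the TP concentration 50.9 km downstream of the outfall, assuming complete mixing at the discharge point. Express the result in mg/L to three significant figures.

350 L/s = 0.35 m³/s.
After complete mixing, C₀ = (0.35·3.2 + 18·0.0643) / 18.35 = 0.1241 mg/L.
Travel time t = 5.09e+04 m / 0.38 m/s = 1.339e+05 s = 1.55 d.
C = 0.1241·exp(−0.043·1.55) = 0.1241·0.9355 = 0.1161 mg/L.

0.116 mg/L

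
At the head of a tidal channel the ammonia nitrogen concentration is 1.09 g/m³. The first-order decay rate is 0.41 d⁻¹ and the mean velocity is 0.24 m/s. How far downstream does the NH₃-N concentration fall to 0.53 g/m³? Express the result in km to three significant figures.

36.5 km

From C = C₀·e^(−kt), t = ln(C₀/C)/k = ln(1.09/0.53)/0.41 = 0.7211/0.41 = 1.759 d.
Distance = v·t = 0.24 m/s × 1.519e+05 s = 3.647e+04 m = 36.47 km.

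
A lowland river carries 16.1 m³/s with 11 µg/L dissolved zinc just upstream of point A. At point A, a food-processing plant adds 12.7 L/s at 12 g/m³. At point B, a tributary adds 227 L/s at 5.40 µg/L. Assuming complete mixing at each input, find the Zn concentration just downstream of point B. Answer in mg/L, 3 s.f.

0.0202 mg/L

11 µg/L = 0.011 mg/L.
12.7 L/s = 0.0127 m³/s.
After input A: C = (16.1·0.011 + 0.0127·12) / 16.11 = 0.02045 mg/L.
227 L/s = 0.227 m³/s.
5.40 µg/L = 0.0054 mg/L.
After input B: C = (16.11·0.02045 + 0.227·0.0054) / 16.34 = 0.02024 mg/L.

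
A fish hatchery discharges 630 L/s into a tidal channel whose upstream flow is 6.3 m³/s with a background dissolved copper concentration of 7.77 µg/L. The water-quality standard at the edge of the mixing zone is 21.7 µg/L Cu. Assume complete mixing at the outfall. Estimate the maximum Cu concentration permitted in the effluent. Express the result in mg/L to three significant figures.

630 L/s = 0.63 m³/s.
7.77 µg/L = 0.00777 mg/L.
21.7 µg/L = 0.0217 mg/L.
Mass balance: 0.0217·6.93 = 0.63·Cₑ + 6.3·0.00777.
Cₑ = (0.1504 − 0.04895) / 0.63 = 0.161 mg/L.

0.161 mg/L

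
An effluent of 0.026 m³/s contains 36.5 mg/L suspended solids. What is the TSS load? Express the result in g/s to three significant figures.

Mass flux = Q·C = 0.026 m³/s × 36.5 g/m³ = 0.949 g/s.

0.949 g/s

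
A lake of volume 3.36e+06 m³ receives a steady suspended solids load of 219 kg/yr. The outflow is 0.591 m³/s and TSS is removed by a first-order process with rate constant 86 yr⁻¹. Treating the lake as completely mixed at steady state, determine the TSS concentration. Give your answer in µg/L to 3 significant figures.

0.712 µg/L

Outflow Q = 0.591 m³/s × 3.156e+07 s/yr = 1.865e+07 m³/yr.
Steady-state CSTR mass balance: W = Q·C + k·V·C, so C = W/(Q + kV).
Q + kV = 1.865e+07 + 86·3.36e+06 = 3.076e+08 m³/yr.
C = 219/3.076e+08 = 7.119e-07 kg/m³ = 0.0007119 mg/L = 0.7119 µg/L.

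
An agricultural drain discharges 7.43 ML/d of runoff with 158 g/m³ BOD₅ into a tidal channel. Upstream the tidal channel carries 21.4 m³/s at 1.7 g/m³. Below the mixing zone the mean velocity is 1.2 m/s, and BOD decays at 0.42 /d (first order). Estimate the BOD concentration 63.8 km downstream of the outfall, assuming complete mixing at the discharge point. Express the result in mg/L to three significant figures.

1.80 mg/L

7.43 ML/d = 0.086 m³/s.
After complete mixing, C₀ = (0.086·158 + 21.4·1.7) / 21.49 = 2.326 mg/L.
Travel time t = 6.38e+04 m / 1.2 m/s = 5.317e+04 s = 0.6154 d.
C = 2.326·exp(−0.42·0.6154) = 2.326·0.7722 = 1.796 mg/L.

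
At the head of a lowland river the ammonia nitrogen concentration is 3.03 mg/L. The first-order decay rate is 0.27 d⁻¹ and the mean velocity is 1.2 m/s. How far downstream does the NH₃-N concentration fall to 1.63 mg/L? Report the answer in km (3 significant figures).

From C = C₀·e^(−kt), t = ln(C₀/C)/k = ln(3.03/1.63)/0.27 = 0.62/0.27 = 2.296 d.
Distance = v·t = 1.2 m/s × 1.984e+05 s = 2.381e+05 m = 238.1 km.

238 km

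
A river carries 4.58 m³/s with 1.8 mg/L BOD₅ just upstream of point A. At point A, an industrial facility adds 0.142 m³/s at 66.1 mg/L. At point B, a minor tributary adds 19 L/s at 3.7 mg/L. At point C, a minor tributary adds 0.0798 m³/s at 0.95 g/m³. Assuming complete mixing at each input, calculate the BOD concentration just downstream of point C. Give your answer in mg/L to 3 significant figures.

After input A: C = (4.58·1.8 + 0.142·66.1) / 4.722 = 3.734 mg/L.
19 L/s = 0.019 m³/s.
After input B: C = (4.722·3.734 + 0.019·3.7) / 4.741 = 3.733 mg/L.
After input C: C = (4.741·3.733 + 0.0798·0.95) / 4.821 = 3.687 mg/L.

3.69 mg/L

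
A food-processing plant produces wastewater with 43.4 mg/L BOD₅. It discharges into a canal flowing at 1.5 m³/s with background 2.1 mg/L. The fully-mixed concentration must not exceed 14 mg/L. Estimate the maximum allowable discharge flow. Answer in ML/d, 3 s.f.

52.5 ML/d

Mass balance at complete mixing: C_std·(Q_w + Q_r) = Q_w·C_e + Q_r·C_b.
Rearranging, Q_w = Q_r·(C_std − C_b)/(C_e − C_std) = 1.5·(14 − 2.1) / (43.4 − 14) = 0.6071 m³/s.
= 52.46 ML/d.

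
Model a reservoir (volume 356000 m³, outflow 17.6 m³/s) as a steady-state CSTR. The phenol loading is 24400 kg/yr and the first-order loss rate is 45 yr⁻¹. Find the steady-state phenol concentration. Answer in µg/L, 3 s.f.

Outflow Q = 17.6 m³/s × 3.156e+07 s/yr = 5.554e+08 m³/yr.
Steady-state CSTR mass balance: W = Q·C + k·V·C, so C = W/(Q + kV).
Q + kV = 5.554e+08 + 45·356000 = 5.714e+08 m³/yr.
C = 24400/5.714e+08 = 4.27e-05 kg/m³ = 0.0427 mg/L = 42.7 µg/L.

42.7 µg/L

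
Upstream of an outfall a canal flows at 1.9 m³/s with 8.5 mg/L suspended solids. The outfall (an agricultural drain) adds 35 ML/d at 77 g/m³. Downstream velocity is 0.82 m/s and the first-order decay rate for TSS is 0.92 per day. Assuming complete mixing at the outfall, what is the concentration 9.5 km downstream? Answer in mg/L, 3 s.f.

35 ML/d = 0.4051 m³/s.
After complete mixing, C₀ = (0.4051·77 + 1.9·8.5) / 2.305 = 20.54 mg/L.
Travel time t = 9500 m / 0.82 m/s = 1.159e+04 s = 0.1341 d.
C = 20.54·exp(−0.92·0.1341) = 20.54·0.8839 = 18.15 mg/L.

18.2 mg/L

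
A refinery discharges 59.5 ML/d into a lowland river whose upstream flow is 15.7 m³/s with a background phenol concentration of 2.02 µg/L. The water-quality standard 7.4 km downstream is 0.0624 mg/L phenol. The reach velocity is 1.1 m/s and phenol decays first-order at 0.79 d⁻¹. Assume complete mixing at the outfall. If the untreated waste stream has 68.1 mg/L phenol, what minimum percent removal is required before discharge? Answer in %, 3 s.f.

97.7 %

59.5 ML/d = 0.6887 m³/s.
2.02 µg/L = 0.00202 mg/L.
Travel time to the compliance point: t = 7400/1.1 = 6727 s = 0.07786 d; decay factor exp(−0.79·0.07786) = 0.9403.
So the concentration just after mixing may be at most 0.0624/0.9403 = 0.06636 mg/L.
Mass balance: 0.06636·16.39 = 0.6887·Cₑ + 15.7·0.00202.
Cₑ = (1.088 − 0.03171) / 0.6887 = 1.533 mg/L.
Required removal = 1 − 1.533/68.1 = 97.75 %.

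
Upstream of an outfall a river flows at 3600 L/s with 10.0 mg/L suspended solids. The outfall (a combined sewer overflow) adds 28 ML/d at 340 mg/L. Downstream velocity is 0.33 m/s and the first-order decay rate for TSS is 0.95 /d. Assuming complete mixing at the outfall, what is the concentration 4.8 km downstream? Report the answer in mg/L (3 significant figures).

31.7 mg/L

28 ML/d = 0.3241 m³/s.
3600 L/s = 3.6 m³/s.
After complete mixing, C₀ = (0.3241·340 + 3.6·10) / 3.924 = 37.25 mg/L.
Travel time t = 4800 m / 0.33 m/s = 1.455e+04 s = 0.1684 d.
C = 37.25·exp(−0.95·0.1684) = 37.25·0.8522 = 31.75 mg/L.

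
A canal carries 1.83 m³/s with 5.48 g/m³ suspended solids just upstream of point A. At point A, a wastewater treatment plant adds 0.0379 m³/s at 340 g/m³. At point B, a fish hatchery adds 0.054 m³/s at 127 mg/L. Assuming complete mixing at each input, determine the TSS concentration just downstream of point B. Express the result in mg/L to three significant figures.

After input A: C = (1.83·5.48 + 0.0379·340) / 1.868 = 12.27 mg/L.
After input B: C = (1.868·12.27 + 0.054·127) / 1.922 = 15.49 mg/L.

15.5 mg/L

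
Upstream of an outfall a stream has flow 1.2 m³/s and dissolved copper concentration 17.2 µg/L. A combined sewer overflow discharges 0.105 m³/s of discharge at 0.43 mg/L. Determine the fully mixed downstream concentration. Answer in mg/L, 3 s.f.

17.2 µg/L = 0.0172 mg/L.
By mass balance at complete mixing, C = (0.105·0.43 + 1.2·0.0172) / (0.105 + 1.2) = 0.06579/1.305 = 0.05041 mg/L.

0.0504 mg/L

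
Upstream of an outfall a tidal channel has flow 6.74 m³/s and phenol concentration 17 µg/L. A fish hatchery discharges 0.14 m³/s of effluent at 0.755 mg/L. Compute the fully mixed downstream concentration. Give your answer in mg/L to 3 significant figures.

17 µg/L = 0.017 mg/L.
Conservation of mass across the mixing zone: C = (0.14·0.755 + 6.74·0.017) / (0.14 + 6.74) = 0.2203/6.88 = 0.03202 mg/L.

0.0320 mg/L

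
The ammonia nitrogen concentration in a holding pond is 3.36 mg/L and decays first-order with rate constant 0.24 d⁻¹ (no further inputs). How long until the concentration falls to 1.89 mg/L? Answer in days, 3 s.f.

2.40 d

t = ln(C₀/C)/k = ln(3.36/1.89)/0.24 = 0.5754/0.24 = 2.397 d.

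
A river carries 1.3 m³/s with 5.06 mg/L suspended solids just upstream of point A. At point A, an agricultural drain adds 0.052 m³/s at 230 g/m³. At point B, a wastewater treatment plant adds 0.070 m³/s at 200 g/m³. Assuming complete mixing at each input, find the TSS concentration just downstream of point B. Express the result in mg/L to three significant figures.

After input A: C = (1.3·5.06 + 0.052·230) / 1.352 = 13.71 mg/L.
After input B: C = (1.352·13.71 + 0.07·200) / 1.422 = 22.88 mg/L.

22.9 mg/L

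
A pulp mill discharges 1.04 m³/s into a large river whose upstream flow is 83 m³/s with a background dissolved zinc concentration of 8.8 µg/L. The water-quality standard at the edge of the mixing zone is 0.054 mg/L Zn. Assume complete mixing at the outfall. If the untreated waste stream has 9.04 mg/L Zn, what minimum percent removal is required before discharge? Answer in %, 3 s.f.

8.8 µg/L = 0.0088 mg/L.
Mass balance: 0.054·84.04 = 1.04·Cₑ + 83·0.0088.
Cₑ = (4.538 − 0.7304) / 1.04 = 3.661 mg/L.
Required removal = 1 − 3.661/9.04 = 59.5 %.

59.5 %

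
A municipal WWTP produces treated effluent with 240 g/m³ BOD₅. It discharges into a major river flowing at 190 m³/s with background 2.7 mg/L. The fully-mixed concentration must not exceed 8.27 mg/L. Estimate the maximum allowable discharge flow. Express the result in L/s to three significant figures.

4570 L/s

Mass balance at complete mixing: C_std·(Q_w + Q_r) = Q_w·C_e + Q_r·C_b.
Rearranging, Q_w = Q_r·(C_std − C_b)/(C_e − C_std) = 190·(8.27 − 2.7) / (240 − 8.27) = 4.567 m³/s.
= 4567 L/s.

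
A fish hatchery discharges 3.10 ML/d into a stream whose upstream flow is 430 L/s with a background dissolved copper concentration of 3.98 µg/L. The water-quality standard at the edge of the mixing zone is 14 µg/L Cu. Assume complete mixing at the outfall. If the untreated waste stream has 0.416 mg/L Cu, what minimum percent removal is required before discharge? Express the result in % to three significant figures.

3.10 ML/d = 0.03588 m³/s.
430 L/s = 0.43 m³/s.
3.98 µg/L = 0.00398 mg/L.
14 µg/L = 0.014 mg/L.
Mass balance: 0.014·0.4659 = 0.03588·Cₑ + 0.43·0.00398.
Cₑ = (0.006522 − 0.001711) / 0.03588 = 0.1341 mg/L.
Required removal = 1 − 0.1341/0.416 = 67.77 %.

67.8 %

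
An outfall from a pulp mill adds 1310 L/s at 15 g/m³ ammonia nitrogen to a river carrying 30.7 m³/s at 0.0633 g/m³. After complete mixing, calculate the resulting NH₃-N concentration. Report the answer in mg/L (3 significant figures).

1310 L/s = 1.31 m³/s.
By mass balance at complete mixing, C = (1.31·15 + 30.7·0.0633) / (1.31 + 30.7) = 21.59/32.01 = 0.6746 mg/L.

0.675 mg/L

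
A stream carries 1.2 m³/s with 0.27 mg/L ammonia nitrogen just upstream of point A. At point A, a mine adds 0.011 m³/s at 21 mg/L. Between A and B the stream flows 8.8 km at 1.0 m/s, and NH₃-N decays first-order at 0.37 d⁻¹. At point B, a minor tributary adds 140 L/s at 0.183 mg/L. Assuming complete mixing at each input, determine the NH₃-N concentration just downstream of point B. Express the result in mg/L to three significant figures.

After input A: C = (1.2·0.27 + 0.011·21) / 1.211 = 0.4583 mg/L.
Over the 8.8 km reach to input B (t = 8800 s = 0.1019 d), decay gives C = 0.4583·exp(−0.37·0.1019) = 0.4413 mg/L.
140 L/s = 0.14 m³/s.
After input B: C = (1.211·0.4413 + 0.14·0.183) / 1.351 = 0.4146 mg/L.

0.415 mg/L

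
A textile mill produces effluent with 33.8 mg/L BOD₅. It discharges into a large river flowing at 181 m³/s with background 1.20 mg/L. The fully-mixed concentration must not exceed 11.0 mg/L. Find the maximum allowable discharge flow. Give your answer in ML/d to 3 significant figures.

6720 ML/d

Mass balance at complete mixing: C_std·(Q_w + Q_r) = Q_w·C_e + Q_r·C_b.
Rearranging, Q_w = Q_r·(C_std − C_b)/(C_e − C_std) = 181·(11 − 1.2) / (33.8 − 11) = 77.8 m³/s.
= 6722 ML/d.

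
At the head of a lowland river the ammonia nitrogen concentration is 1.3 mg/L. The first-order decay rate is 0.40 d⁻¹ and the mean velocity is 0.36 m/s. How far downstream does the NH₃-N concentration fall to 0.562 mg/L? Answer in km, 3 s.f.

From C = C₀·e^(−kt), t = ln(C₀/C)/k = ln(1.3/0.562)/0.40 = 0.8386/0.40 = 2.097 d.
Distance = v·t = 0.36 m/s × 1.811e+05 s = 6.521e+04 m = 65.21 km.

65.2 km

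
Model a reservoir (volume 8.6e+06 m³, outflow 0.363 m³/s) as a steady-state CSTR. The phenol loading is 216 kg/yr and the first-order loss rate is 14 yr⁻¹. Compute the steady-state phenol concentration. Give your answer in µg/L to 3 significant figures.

1.64 µg/L

Outflow Q = 0.363 m³/s × 3.156e+07 s/yr = 1.146e+07 m³/yr.
Steady-state CSTR mass balance: W = Q·C + k·V·C, so C = W/(Q + kV).
Q + kV = 1.146e+07 + 14·8.6e+06 = 1.319e+08 m³/yr.
C = 216/1.319e+08 = 1.638e-06 kg/m³ = 0.001638 mg/L = 1.638 µg/L.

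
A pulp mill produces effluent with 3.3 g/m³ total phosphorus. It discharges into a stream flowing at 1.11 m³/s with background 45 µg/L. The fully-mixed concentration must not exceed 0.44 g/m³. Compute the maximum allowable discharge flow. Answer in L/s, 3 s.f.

153 L/s

45 µg/L = 0.045 mg/L.
Mass balance at complete mixing: C_std·(Q_w + Q_r) = Q_w·C_e + Q_r·C_b.
Rearranging, Q_w = Q_r·(C_std − C_b)/(C_e − C_std) = 1.11·(0.44 − 0.045) / (3.3 − 0.44) = 0.1533 m³/s.
= 153.3 L/s.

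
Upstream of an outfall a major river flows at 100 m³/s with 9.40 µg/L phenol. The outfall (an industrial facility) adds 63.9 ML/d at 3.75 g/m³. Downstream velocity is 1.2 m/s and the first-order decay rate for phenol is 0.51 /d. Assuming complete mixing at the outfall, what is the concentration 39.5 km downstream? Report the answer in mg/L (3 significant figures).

63.9 ML/d = 0.7396 m³/s.
9.40 µg/L = 0.0094 mg/L.
After complete mixing, C₀ = (0.7396·3.75 + 100·0.0094) / 100.7 = 0.03686 mg/L.
Travel time t = 3.95e+04 m / 1.2 m/s = 3.292e+04 s = 0.381 d.
C = 0.03686·exp(−0.51·0.381) = 0.03686·0.8234 = 0.03035 mg/L.

0.0304 mg/L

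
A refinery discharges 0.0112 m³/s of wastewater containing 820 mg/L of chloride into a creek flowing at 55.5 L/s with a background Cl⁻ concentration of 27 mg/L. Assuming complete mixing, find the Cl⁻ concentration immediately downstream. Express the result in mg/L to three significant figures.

55.5 L/s = 0.0555 m³/s.
Conservation of mass across the mixing zone: C = (0.0112·820 + 0.0555·27) / (0.0112 + 0.0555) = 10.68/0.0667 = 160.2 mg/L.

160 mg/L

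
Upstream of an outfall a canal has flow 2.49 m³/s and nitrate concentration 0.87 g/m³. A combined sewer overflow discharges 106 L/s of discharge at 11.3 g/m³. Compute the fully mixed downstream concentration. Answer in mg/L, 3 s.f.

106 L/s = 0.106 m³/s.
Conservation of mass across the mixing zone: C = (0.106·11.3 + 2.49·0.87) / (0.106 + 2.49) = 3.364/2.596 = 1.296 mg/L.

1.30 mg/L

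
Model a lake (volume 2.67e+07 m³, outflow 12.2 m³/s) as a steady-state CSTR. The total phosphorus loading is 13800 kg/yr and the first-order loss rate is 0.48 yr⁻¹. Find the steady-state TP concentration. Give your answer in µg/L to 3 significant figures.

Outflow Q = 12.2 m³/s × 3.156e+07 s/yr = 3.85e+08 m³/yr.
Steady-state CSTR mass balance: W = Q·C + k·V·C, so C = W/(Q + kV).
Q + kV = 3.85e+08 + 0.48·2.67e+07 = 3.978e+08 m³/yr.
C = 13800/3.978e+08 = 3.469e-05 kg/m³ = 0.03469 mg/L = 34.69 µg/L.

34.7 µg/L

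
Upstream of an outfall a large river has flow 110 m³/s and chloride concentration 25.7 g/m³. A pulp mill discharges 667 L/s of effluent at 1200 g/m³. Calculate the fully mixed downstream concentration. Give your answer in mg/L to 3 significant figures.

32.8 mg/L

667 L/s = 0.667 m³/s.
Conservation of mass across the mixing zone: C = (0.667·1200 + 110·25.7) / (0.667 + 110) = 3627/110.7 = 32.78 mg/L.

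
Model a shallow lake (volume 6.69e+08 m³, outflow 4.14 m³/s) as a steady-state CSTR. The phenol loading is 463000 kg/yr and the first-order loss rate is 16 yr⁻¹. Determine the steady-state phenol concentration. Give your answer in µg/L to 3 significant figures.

Outflow Q = 4.14 m³/s × 3.156e+07 s/yr = 1.306e+08 m³/yr.
Steady-state CSTR mass balance: W = Q·C + k·V·C, so C = W/(Q + kV).
Q + kV = 1.306e+08 + 16·6.69e+08 = 1.083e+10 m³/yr.
C = 463000/1.083e+10 = 4.273e-05 kg/m³ = 0.04273 mg/L = 42.73 µg/L.

42.7 µg/L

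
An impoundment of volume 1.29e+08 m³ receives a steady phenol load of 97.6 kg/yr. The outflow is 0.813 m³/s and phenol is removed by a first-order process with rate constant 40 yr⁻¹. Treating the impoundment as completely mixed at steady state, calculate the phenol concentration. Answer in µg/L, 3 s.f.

Outflow Q = 0.813 m³/s × 3.156e+07 s/yr = 2.566e+07 m³/yr.
Steady-state CSTR mass balance: W = Q·C + k·V·C, so C = W/(Q + kV).
Q + kV = 2.566e+07 + 40·1.29e+08 = 5.186e+09 m³/yr.
C = 97.6/5.186e+09 = 1.882e-08 kg/m³ = 1.882e-05 mg/L = 0.01882 µg/L.

0.0188 µg/L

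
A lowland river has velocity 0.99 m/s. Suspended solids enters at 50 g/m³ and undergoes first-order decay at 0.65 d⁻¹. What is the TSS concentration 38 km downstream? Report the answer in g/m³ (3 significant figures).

Travel time t = 38 km / 0.99 m/s = 3.8e+04/0.99 = 3.838e+04 s = 0.4443 d.
First-order decay: C = 50·exp(−0.65·0.4443) = 50·0.7492 = 37.46 g/m³.

37.5 g/m³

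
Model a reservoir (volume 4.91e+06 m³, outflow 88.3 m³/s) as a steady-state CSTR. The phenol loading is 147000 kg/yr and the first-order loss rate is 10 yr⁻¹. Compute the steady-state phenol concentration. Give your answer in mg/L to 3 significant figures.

Outflow Q = 88.3 m³/s × 3.156e+07 s/yr = 2.787e+09 m³/yr.
Steady-state CSTR mass balance: W = Q·C + k·V·C, so C = W/(Q + kV).
Q + kV = 2.787e+09 + 10·4.91e+06 = 2.836e+09 m³/yr.
C = 147000/2.836e+09 = 5.184e-05 kg/m³ = 0.05184 mg/L.

0.0518 mg/L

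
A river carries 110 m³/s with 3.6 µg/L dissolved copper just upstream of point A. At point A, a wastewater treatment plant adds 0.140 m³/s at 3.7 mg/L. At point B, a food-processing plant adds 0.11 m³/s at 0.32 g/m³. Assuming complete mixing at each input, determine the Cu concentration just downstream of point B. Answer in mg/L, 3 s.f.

0.00861 mg/L

3.6 µg/L = 0.0036 mg/L.
After input A: C = (110·0.0036 + 0.14·3.7) / 110.1 = 0.008299 mg/L.
After input B: C = (110.1·0.008299 + 0.11·0.32) / 110.2 = 0.00861 mg/L.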